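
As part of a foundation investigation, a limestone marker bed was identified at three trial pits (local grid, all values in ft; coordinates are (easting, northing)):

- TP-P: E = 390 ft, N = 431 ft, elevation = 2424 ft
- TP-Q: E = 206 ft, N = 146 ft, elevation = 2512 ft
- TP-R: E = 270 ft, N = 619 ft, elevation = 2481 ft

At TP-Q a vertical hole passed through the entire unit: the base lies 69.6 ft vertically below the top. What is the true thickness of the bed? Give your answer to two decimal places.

62.83 ft

Let the plane be z = a·E + b·N + c.
TP-Q−TP-P: −184a − 285b = 88;  TP-R−TP-P: −120a + 188b = 57.
Solving gives a = −0.47664, b = −0.00105.
|∇z| = √(a²+b²) = 0.47664, so dip δ = arctan(0.47664) = 25.48°.
True thickness = vertical thickness × cos δ = 69.6 × cos 25.48° = 62.83 ft.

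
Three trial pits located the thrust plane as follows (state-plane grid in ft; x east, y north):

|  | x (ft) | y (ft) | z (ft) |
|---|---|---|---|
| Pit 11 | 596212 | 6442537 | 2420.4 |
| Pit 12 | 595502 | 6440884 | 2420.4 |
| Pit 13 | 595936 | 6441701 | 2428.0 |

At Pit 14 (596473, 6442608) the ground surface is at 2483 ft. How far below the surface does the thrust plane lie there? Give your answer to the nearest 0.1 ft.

Let the plane be z = a·x + b·y + c.
Pit 12−Pit 11: −710a − 1653b = 0;  Pit 13−Pit 11: −276a − 836b = 7.6.
Solving gives a = 0.091477587, b = −0.039291644.
Then c = 2420.4 − a·596212 − b·6442537 = 201018.23.
At (596473, 6442608): z_contact = 54563.91 − 253140.66 + 201018.23 = 2441.49 ft.
Depth below ground = 2483 − 2441.49 = 41.5 ft.

41.5 ft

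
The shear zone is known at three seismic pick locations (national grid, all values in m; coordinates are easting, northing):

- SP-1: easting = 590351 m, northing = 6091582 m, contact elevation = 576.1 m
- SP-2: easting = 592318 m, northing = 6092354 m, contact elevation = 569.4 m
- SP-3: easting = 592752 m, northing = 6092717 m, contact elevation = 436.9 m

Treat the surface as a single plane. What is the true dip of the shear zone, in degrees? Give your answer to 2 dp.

Let the plane be z = a·easting + b·northing + c.
SP-2−SP-1: 1967a + 772b = −6.7;  SP-3−SP-1: 2401a + 1135b = −139.2.
Solving gives a = 0.26350, b = −0.68005.
Gradient magnitude |∇z| = √(a² + b²) = √(0.06943 + 0.46246) = 0.72931.
True dip = arctan(0.72931) = 36.10°, dipping toward NNW (azimuth ≈ 339°).

36.10°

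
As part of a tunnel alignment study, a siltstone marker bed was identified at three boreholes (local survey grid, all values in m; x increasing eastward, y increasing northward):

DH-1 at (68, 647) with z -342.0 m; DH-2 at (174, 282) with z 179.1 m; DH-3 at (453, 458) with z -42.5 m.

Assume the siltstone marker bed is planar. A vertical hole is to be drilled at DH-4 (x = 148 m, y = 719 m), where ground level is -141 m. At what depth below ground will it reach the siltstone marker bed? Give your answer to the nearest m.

Two edge vectors: DH-1→DH-2 = (106, -365, 521.1), DH-1→DH-3 = (385, -189, 299.5).
Normal n = (DH-1→DH-2) × (DH-1→DH-3) = (-10829.6, 168876.5, 120491).
So ∂z/∂x = −n_x/n_z = 0.08988 and ∂z/∂y = −n_y/n_z = −1.40157.
Intercept c from DH-1: -342 − 6.11 + 906.82 = 558.70.
At (148, 719): z_contact = 13.3 − 1007.7 + 558.70 = -435.7 m.
Depth below ground = -141 − (-435.7) = 295 m.

295 m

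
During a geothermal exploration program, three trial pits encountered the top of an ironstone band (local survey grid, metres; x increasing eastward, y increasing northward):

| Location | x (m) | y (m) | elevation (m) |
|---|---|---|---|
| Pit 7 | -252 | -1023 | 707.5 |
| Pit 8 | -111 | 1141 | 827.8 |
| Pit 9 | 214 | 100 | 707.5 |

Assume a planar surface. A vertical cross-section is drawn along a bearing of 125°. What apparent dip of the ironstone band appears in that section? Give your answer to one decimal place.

Two edge vectors: Pit 7→Pit 8 = (141, 2164, 120.3), Pit 7→Pit 9 = (466, 1123, 0).
Normal n = (Pit 7→Pit 8) × (Pit 7→Pit 9) = (-135096.9, 56059.8, -850081).
So ∂z/∂x = −n_x/n_z = −0.15892 and ∂z/∂y = −n_y/n_z = 0.06595.
Unit vector along 125° is (sin 125°, cos 125°) = (0.8192, -0.5736).
Slope in that direction = a·(0.8192) + b·(-0.5736) = −0.16801.
Apparent dip = arctan|0.16801| = 9.5° (true dip is 9.8°, so apparent ≤ true as expected).

9.5°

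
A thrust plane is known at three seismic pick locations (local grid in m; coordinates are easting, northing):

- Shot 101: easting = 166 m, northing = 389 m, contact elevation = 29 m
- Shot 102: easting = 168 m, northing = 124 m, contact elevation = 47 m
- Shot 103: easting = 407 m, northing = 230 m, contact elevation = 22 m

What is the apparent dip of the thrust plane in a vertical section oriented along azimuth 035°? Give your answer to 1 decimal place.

5.6°

Two edge vectors: Shot 101→Shot 102 = (2, -265, 18), Shot 101→Shot 103 = (241, -159, -7).
Normal n = (Shot 101→Shot 102) × (Shot 101→Shot 103) = (4717, 4352, 63547).
So ∂z/∂easting = −n_x/n_z = −0.07423 and ∂z/∂northing = −n_y/n_z = −0.06848.
Unit vector along 035° is (sin 35°, cos 35°) = (0.5736, 0.8192).
Slope in that direction = a·(0.5736) + b·(0.8192) = −0.09868.
Apparent dip = arctan|0.09868| = 5.6° (true dip is 5.8°, so apparent ≤ true as expected).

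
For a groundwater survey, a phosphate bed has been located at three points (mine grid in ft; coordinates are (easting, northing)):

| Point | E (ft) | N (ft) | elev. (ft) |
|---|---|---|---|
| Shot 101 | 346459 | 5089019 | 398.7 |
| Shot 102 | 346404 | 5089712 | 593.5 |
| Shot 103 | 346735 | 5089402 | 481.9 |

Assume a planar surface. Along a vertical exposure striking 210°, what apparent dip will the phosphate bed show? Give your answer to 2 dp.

Two edge vectors: Shot 101→Shot 102 = (-55, 693, 194.8), Shot 101→Shot 103 = (276, 383, 83.2).
Normal n = (Shot 101→Shot 102) × (Shot 101→Shot 103) = (-16950.8, 58340.8, -212333).
So ∂z/∂E = −n_x/n_z = −0.07983 and ∂z/∂N = −n_y/n_z = 0.27476.
Unit vector along 210° is (sin 210°, cos 210°) = (-0.5000, -0.8660).
Slope in that direction = a·(-0.5000) + b·(-0.8660) = −0.19803.
Apparent dip = arctan|0.19803| = 11.20° (true dip is 16.0°, so apparent ≤ true as expected).

11.20°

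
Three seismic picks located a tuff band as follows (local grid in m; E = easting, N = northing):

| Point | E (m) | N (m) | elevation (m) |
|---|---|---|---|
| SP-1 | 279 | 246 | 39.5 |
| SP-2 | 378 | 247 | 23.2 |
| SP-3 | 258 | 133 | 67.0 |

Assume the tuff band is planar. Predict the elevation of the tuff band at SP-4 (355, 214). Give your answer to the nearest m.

Let the plane be z = a·E + b·N + c.
SP-2−SP-1: 99a + 1b = −16.3;  SP-3−SP-1: −21a − 113b = 27.5.
Solving gives a = −0.16249, b = −0.21316.
Then c = 39.5 − a·279 − b·246 = 137.27.
At (355, 214): z = −57.7 − 45.6 + 137.27 = 34.0 m.

34 m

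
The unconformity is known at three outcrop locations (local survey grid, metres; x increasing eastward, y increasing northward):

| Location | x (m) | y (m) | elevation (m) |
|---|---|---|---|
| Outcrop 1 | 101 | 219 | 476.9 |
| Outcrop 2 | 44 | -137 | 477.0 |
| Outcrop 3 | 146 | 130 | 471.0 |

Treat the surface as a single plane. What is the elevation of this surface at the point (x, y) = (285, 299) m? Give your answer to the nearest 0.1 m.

Let the plane be z = a·x + b·y + c.
Outcrop 2−Outcrop 1: −57a − 356b = 0.1;  Outcrop 3−Outcrop 1: 45a − 89b = −5.9.
Solving gives a = −0.10000, b = 0.01573.
Then c = 476.9 − a·101 − b·219 = 483.56.
At (285, 299): z = −28.5 + 4.7 + 483.56 = 459.8 m.

459.8 m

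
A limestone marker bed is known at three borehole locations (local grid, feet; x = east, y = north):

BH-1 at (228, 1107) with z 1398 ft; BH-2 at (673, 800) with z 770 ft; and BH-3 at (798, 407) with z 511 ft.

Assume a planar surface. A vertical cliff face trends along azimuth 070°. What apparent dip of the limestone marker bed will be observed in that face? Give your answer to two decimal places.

46.65°

Two edge vectors: BH-1→BH-2 = (445, -307, -628), BH-1→BH-3 = (570, -700, -887).
Normal n = (BH-1→BH-2) × (BH-1→BH-3) = (-167291, 36755, -136510).
So ∂z/∂x = −n_x/n_z = −1.22549 and ∂z/∂y = −n_y/n_z = 0.26925.
Unit vector along 070° is (sin 70°, cos 70°) = (0.9397, 0.3420).
Slope in that direction = a·(0.9397) + b·(0.3420) = −1.05949.
Apparent dip = arctan|1.05949| = 46.65° (true dip is 51.4°, so apparent ≤ true as expected).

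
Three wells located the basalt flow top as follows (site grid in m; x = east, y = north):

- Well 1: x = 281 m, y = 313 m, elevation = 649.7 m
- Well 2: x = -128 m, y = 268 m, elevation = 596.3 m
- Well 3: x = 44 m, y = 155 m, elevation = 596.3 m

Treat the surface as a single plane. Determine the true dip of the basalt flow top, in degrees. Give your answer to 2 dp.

11.51°

Two edge vectors: Well 1→Well 2 = (-409, -45, -53.4), Well 1→Well 3 = (-237, -158, -53.4).
Normal n = (Well 1→Well 2) × (Well 1→Well 3) = (-6034.2, -9184.8, 53957).
So ∂z/∂x = −n_x/n_z = 0.11183 and ∂z/∂y = −n_y/n_z = 0.17022.
Gradient magnitude |∇z| = √(a² + b²) = √(0.01251 + 0.02898) = 0.20367.
True dip = arctan(0.20367) = 11.51°, dipping toward SSW (azimuth ≈ 213°).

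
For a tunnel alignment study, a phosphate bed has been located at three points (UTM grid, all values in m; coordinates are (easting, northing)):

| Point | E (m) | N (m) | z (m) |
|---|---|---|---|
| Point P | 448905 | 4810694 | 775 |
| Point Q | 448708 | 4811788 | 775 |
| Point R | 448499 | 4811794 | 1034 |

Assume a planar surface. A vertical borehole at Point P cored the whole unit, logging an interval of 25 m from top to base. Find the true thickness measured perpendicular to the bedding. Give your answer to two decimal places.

15.50 m

Two edge vectors: Point P→Point Q = (-197, 1094, 0), Point P→Point R = (-406, 1100, 259).
Normal n = (Point P→Point Q) × (Point P→Point R) = (283346, 51023, 227464).
So ∂z/∂E = −n_x/n_z = −1.24567 and ∂z/∂N = −n_y/n_z = −0.22431.
|∇z| = √(a²+b²) = 1.26571, so dip δ = arctan(1.26571) = 51.69°.
True thickness = vertical thickness × cos δ = 25 × cos 51.69° = 15.50 m.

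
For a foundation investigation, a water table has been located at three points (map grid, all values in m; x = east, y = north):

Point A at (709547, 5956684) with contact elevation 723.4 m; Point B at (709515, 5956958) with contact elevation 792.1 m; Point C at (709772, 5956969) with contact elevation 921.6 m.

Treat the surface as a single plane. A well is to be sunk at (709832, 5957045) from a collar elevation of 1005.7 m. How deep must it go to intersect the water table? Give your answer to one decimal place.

31.2 m

Two edge vectors: Point A→Point B = (-32, 274, 68.7), Point A→Point C = (225, 285, 198.2).
Normal n = (Point A→Point B) × (Point A→Point C) = (34727.3, 21799.9, -70770).
So ∂z/∂x = −n_x/n_z = 0.490706514 and ∂z/∂y = −n_y/n_z = 0.308038717.
Intercept c from Point A: 723.4 − 348179.33 − 1834889.30 = −2182345.23.
At (709832, 5957045): z_contact = 348319.19 + 1835000.50 − 2182345.23 = 974.45 m.
Depth below ground = 1005.7 − 974.45 = 31.2 m.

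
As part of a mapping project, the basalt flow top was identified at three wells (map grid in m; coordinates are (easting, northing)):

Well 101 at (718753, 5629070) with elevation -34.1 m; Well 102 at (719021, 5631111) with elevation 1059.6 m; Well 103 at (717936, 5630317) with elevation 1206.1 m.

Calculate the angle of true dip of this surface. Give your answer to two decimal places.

40.22°

Let the plane be z = a·E + b·N + c.
Well 102−Well 101: 268a + 2041b = 1093.7;  Well 103−Well 101: −817a + 1247b = 1240.2.
Solving gives a = −0.58321, b = 0.61244.
Gradient magnitude |∇z| = √(a² + b²) = √(0.34013 + 0.37509) = 0.84571.
True dip = arctan(0.84571) = 40.22°, dipping toward SE (azimuth ≈ 136°).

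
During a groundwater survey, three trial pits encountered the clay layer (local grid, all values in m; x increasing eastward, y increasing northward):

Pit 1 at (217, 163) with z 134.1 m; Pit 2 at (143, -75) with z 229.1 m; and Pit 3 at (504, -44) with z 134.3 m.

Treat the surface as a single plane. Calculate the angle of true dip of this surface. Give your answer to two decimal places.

21.89°

Two edge vectors: Pit 1→Pit 2 = (-74, -238, 95), Pit 1→Pit 3 = (287, -207, 0.2).
Normal n = (Pit 1→Pit 2) × (Pit 1→Pit 3) = (19617.4, 27279.8, 83624).
So ∂z/∂x = −n_x/n_z = −0.23459 and ∂z/∂y = −n_y/n_z = −0.32622.
Gradient magnitude |∇z| = √(a² + b²) = √(0.05503 + 0.10642) = 0.40181.
True dip = arctan(0.40181) = 21.89°, dipping toward NE (azimuth ≈ 036°).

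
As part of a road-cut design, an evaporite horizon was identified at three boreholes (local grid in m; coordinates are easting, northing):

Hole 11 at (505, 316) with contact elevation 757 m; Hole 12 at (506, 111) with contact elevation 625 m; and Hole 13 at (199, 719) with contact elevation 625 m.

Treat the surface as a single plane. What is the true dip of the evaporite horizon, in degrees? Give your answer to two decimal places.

55.27°

Let the plane be z = a·easting + b·northing + c.
Hole 12−Hole 11: 1a − 205b = −132;  Hole 13−Hole 11: −306a + 403b = −132.
Solving gives a = 1.28766, b = 0.65018.
Gradient magnitude |∇z| = √(a² + b²) = √(1.65807 + 0.42274) = 1.44250.
True dip = arctan(1.44250) = 55.27°, dipping toward WSW (azimuth ≈ 243°).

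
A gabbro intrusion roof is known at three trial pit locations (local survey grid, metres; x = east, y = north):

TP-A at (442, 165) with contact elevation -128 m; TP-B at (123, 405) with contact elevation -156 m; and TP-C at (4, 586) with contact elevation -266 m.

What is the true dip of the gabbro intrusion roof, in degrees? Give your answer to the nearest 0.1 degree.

Two edge vectors: TP-A→TP-B = (-319, 240, -28), TP-A→TP-C = (-438, 421, -138).
Normal n = (TP-A→TP-B) × (TP-A→TP-C) = (-21332, -31758, -29179).
So ∂z/∂x = −n_x/n_z = −0.73107 and ∂z/∂y = −n_y/n_z = −1.08839.
Gradient magnitude |∇z| = √(a² + b²) = √(0.53447 + 1.18458) = 1.31113.
True dip = arctan(1.31113) = 52.7°, dipping toward NE (azimuth ≈ 034°).

52.7°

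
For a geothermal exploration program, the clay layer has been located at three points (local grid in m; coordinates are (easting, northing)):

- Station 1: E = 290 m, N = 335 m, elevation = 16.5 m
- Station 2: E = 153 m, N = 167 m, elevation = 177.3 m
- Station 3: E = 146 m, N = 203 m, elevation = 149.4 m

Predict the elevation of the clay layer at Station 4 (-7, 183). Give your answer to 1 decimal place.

Let the plane be z = a·E + b·N + c.
Station 2−Station 1: −137a − 168b = 160.8;  Station 3−Station 1: −144a − 132b = 132.9.
Solving gives a = −0.18035, b = −0.81007.
Then c = 16.5 − a·290 − b·335 = 340.18.
At (-7, 183): z = 1.3 − 148.2 + 340.18 = 193.2 m.

193.2 m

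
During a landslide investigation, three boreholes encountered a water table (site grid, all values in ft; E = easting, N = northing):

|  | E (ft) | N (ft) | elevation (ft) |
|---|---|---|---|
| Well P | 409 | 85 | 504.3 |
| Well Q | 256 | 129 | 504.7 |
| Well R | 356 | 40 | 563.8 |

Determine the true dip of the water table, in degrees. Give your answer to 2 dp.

Let the plane be z = a·E + b·N + c.
Well Q−Well P: −153a + 44b = 0.4;  Well R−Well P: −53a − 45b = 59.5.
Solving gives a = −0.28599, b = −0.98539.
Gradient magnitude |∇z| = √(a² + b²) = √(0.08179 + 0.97098) = 1.02605.
True dip = arctan(1.02605) = 45.74°, dipping toward NNE (azimuth ≈ 016°).

45.74°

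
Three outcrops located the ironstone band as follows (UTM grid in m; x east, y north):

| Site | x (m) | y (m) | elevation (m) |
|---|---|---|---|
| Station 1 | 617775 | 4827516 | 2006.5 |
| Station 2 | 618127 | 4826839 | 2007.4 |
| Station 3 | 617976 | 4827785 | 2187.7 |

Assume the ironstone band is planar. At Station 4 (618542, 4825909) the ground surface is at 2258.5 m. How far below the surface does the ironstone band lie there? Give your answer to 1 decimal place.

286.4 m

Let the plane be z = a·x + b·y + c.
Station 2−Station 1: 352a − 677b = 0.9;  Station 3−Station 1: 201a + 269b = 181.2.
Solving gives a = 0.532639265, b = 0.275611553.
Then c = 2006.5 − a·617775 − b·4827516 = −1657563.90.
At (618542, 4825909): z_contact = 329459.76 + 1330076.27 − 1657563.90 = 1972.13 m.
Depth below ground = 2258.5 − 1972.13 = 286.4 m.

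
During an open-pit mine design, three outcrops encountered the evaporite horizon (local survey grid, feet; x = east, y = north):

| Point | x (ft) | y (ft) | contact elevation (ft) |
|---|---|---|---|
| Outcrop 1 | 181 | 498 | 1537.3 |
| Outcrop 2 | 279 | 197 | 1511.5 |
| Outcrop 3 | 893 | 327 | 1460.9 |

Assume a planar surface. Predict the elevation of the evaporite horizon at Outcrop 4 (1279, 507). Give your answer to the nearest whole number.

Let the plane be z = a·x + b·y + c.
Outcrop 2−Outcrop 1: 98a − 301b = −25.8;  Outcrop 3−Outcrop 1: 712a − 171b = −76.4.
Solving gives a = −0.09407, b = 0.05509.
Then c = 1537.3 − a·181 − b·498 = 1526.89.
At (1279, 507): z = −120.3 + 27.9 + 1526.89 = 1434.5 ft.

1435 ft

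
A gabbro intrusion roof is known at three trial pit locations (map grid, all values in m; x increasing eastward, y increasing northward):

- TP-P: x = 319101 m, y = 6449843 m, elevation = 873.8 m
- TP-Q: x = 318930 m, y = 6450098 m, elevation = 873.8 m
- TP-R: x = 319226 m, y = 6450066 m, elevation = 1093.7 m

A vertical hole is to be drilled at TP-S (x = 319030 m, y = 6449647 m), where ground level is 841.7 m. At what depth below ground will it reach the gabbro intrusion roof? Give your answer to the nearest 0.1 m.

130.0 m

Two edge vectors: TP-P→TP-Q = (-171, 255, 0), TP-P→TP-R = (125, 223, 219.9).
Normal n = (TP-P→TP-Q) × (TP-P→TP-R) = (56074.5, 37602.9, -70008).
So ∂z/∂x = −n_x/n_z = 0.800972746 and ∂z/∂y = −n_y/n_z = 0.537122900.
Intercept c from TP-P: 873.8 − 255591.20 − 3464358.38 = −3719075.78.
At (319030, 6449647): z_contact = 255534.34 + 3464253.10 − 3719075.78 = 711.65 m.
Depth below ground = 841.7 − 711.65 = 130.0 m.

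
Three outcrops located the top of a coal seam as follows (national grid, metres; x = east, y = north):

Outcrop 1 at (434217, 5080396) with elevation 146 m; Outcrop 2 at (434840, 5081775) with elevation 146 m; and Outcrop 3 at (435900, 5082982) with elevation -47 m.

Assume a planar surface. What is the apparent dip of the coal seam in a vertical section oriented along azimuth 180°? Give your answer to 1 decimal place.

Two edge vectors: Outcrop 1→Outcrop 2 = (623, 1379, 0), Outcrop 1→Outcrop 3 = (1683, 2586, -193).
Normal n = (Outcrop 1→Outcrop 2) × (Outcrop 1→Outcrop 3) = (-266147, 120239, -709779).
So ∂z/∂x = −n_x/n_z = −0.37497 and ∂z/∂y = −n_y/n_z = 0.16940.
Unit vector along 180° is (sin 180°, cos 180°) = (0.0000, -1.0000).
Slope in that direction = a·(0.0000) + b·(-1.0000) = −0.16940.
Apparent dip = arctan|0.16940| = 9.6° (true dip is 22.4°, so apparent ≤ true as expected).

9.6°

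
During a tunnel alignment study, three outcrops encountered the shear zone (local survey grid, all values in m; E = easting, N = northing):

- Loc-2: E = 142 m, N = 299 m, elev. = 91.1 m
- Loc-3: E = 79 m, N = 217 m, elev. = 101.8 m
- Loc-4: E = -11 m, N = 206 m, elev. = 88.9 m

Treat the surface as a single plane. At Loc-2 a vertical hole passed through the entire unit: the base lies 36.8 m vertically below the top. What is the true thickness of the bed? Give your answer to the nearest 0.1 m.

35.1 m

Two edge vectors: Loc-2→Loc-3 = (-63, -82, 10.7), Loc-2→Loc-4 = (-153, -93, -2.2).
Normal n = (Loc-2→Loc-3) × (Loc-2→Loc-4) = (1175.5, -1775.7, -6687).
So ∂z/∂E = −n_x/n_z = 0.17579 and ∂z/∂N = −n_y/n_z = −0.26555.
|∇z| = √(a²+b²) = 0.31846, so dip δ = arctan(0.31846) = 17.66°.
True thickness = vertical thickness × cos δ = 36.8 × cos 17.66° = 35.1 m.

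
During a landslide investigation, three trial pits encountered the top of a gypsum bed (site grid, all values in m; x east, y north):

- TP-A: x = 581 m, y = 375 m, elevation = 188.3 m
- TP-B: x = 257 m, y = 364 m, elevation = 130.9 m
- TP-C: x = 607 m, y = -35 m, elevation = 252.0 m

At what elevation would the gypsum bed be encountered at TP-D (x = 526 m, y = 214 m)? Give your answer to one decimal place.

201.4 m

Let the plane be z = a·x + b·y + c.
TP-B−TP-A: −324a − 11b = −57.4;  TP-C−TP-A: 26a − 410b = 63.7.
Solving gives a = 0.18204, b = −0.14382.
Then c = 188.3 − a·581 − b·375 = 136.47.
At (526, 214): z = 95.8 − 30.8 + 136.47 = 201.4 m.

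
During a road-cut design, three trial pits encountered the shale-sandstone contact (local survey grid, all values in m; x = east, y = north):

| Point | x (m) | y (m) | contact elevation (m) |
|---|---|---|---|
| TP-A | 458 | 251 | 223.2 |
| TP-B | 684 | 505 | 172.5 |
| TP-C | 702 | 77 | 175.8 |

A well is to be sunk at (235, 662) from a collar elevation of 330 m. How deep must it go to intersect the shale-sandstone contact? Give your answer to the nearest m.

Two edge vectors: TP-A→TP-B = (226, 254, -50.7), TP-A→TP-C = (244, -174, -47.4).
Normal n = (TP-A→TP-B) × (TP-A→TP-C) = (-20861.4, -1658.4, -101300).
So ∂z/∂x = −n_x/n_z = −0.20594 and ∂z/∂y = −n_y/n_z = −0.01637.
Intercept c from TP-A: 223.2 + 94.32 + 4.11 = 321.63.
At (235, 662): z_contact = −48.4 − 10.8 + 321.63 = 262.4 m.
Depth below ground = 330 − 262.4 = 68 m.

68 m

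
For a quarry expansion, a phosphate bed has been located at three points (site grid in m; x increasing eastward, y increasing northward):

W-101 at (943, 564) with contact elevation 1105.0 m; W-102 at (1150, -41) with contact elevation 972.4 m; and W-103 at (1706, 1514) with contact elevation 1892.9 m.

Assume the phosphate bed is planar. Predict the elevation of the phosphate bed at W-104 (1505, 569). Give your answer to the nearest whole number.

1406 m

Let the plane be z = a·x + b·y + c.
W-102−W-101: 207a − 605b = −132.6;  W-103−W-101: 763a + 950b = 787.9.
Solving gives a = 0.53278, b = 0.40146.
Then c = 1105 − a·943 − b·564 = 376.16.
At (1505, 569): z = 801.8 + 228.4 + 376.16 = 1406.4 m.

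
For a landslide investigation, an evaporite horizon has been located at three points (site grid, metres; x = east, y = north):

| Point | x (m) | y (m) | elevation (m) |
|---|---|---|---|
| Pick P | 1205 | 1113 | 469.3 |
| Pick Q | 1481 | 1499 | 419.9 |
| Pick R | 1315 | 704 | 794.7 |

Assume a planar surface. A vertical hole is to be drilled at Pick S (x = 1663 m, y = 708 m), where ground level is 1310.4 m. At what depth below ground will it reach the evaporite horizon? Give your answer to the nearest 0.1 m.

Two edge vectors: Pick P→Pick Q = (276, 386, -49.4), Pick P→Pick R = (110, -409, 325.4).
Normal n = (Pick P→Pick Q) × (Pick P→Pick R) = (105399.8, -95244.4, -155344).
So ∂z/∂x = −n_x/n_z = 0.678493 and ∂z/∂y = −n_y/n_z = −0.613119.
Intercept c from Pick P: 469.3 − 817.58 + 682.40 = 334.12.
At (1663, 708): z_contact = 1128.33 − 434.09 + 334.12 = 1028.36 m.
Depth below ground = 1310.4 − 1028.36 = 282.0 m.

282.0 m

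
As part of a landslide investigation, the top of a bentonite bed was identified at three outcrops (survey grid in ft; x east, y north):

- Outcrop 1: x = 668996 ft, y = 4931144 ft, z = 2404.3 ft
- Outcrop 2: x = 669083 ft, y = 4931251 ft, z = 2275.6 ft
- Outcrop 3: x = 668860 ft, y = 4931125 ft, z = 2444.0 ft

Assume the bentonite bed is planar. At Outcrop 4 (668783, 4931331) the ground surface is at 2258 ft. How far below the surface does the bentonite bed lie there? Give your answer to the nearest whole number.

28 ft

Two edge vectors: Outcrop 1→Outcrop 2 = (87, 107, -128.7), Outcrop 1→Outcrop 3 = (-136, -19, 39.7).
Normal n = (Outcrop 1→Outcrop 2) × (Outcrop 1→Outcrop 3) = (1802.6, 14049.3, 12899).
So ∂z/∂x = −n_x/n_z = −0.13974727 and ∂z/∂y = −n_y/n_z = −1.08917746.
Intercept c from Outcrop 1: 2404.3 + 93490.36 + 5370890.88 = 5466785.54.
At (668783, 4931331): z_contact = −93460.6 − 5371094.6 + 5466785.54 = 2230.4 ft.
Depth below ground = 2258 − 2230.4 = 28 ft.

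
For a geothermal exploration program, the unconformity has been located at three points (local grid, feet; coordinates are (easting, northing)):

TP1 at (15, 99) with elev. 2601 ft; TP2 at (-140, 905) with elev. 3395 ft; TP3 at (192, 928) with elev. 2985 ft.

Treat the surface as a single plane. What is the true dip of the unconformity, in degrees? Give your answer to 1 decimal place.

Let the plane be z = a·E + b·N + c.
TP2−TP1: −155a + 806b = 794;  TP3−TP1: 177a + 829b = 384.
Solving gives a = −1.28605, b = 0.73779.
Gradient magnitude |∇z| = √(a² + b²) = √(1.65393 + 0.54434) = 1.48266.
True dip = arctan(1.48266) = 56.0°, dipping toward ESE (azimuth ≈ 120°).

56.0°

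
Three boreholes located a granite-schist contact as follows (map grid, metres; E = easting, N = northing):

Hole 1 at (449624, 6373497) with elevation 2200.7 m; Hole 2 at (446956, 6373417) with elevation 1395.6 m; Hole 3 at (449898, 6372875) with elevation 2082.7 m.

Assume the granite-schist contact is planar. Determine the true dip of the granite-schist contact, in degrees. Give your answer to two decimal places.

23.37°

Two edge vectors: Hole 1→Hole 2 = (-2668, -80, -805.1), Hole 1→Hole 3 = (274, -622, -118).
Normal n = (Hole 1→Hole 2) × (Hole 1→Hole 3) = (-491332.2, -535421.4, 1681416).
So ∂z/∂E = −n_x/n_z = 0.29221 and ∂z/∂N = −n_y/n_z = 0.31843.
Gradient magnitude |∇z| = √(a² + b²) = √(0.08539 + 0.10140) = 0.43219.
True dip = arctan(0.43219) = 23.37°, dipping toward SW (azimuth ≈ 223°).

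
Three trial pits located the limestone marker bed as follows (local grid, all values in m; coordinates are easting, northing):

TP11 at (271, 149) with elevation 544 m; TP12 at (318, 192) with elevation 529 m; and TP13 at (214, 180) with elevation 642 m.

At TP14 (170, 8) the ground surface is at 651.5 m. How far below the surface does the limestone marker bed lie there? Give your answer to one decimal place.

121.9 m

Two edge vectors: TP11→TP12 = (47, 43, -15), TP11→TP13 = (-57, 31, 98).
Normal n = (TP11→TP12) × (TP11→TP13) = (4679, -3751, 3908).
So ∂z/∂easting = −n_x/n_z = −1.19729 and ∂z/∂northing = −n_y/n_z = 0.95983.
Intercept c from TP11: 544 + 324.46 − 143.01 = 725.45.
At (170, 8): z_contact = −203.54 + 7.68 + 725.45 = 529.59 m.
Depth below ground = 651.5 − 529.59 = 121.9 m.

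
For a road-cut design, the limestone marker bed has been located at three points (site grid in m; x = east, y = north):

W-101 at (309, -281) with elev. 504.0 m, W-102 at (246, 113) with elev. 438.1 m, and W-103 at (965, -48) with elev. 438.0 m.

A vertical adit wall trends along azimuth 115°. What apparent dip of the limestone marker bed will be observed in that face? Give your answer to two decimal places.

Let the plane be z = a·x + b·y + c.
W-102−W-101: −63a + 394b = −65.9;  W-103−W-101: 656a + 233b = −66.
Solving gives a = −0.03899, b = −0.17349.
Unit vector along 115° is (sin 115°, cos 115°) = (0.9063, -0.4226).
Slope in that direction = a·(0.9063) + b·(-0.4226) = 0.03799.
Apparent dip = arctan|0.03799| = 2.18° (true dip is 10.1°, so apparent ≤ true as expected).

2.18°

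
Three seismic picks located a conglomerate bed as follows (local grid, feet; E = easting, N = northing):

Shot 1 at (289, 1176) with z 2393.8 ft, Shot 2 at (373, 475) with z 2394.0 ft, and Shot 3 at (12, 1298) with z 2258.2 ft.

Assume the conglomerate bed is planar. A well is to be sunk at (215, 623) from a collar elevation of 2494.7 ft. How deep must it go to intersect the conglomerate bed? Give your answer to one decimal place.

173.2 ft

Let the plane be z = a·E + b·N + c.
Shot 2−Shot 1: 84a − 701b = 0.2;  Shot 3−Shot 1: −277a + 122b = −135.6.
Solving gives a = 0.516673, b = 0.061627.
Then c = 2393.8 − a·289 − b·1176 = 2172.01.
At (215, 623): z_contact = 111.08 + 38.39 + 2172.01 = 2321.49 ft.
Depth below ground = 2494.7 − 2321.49 = 173.2 ft.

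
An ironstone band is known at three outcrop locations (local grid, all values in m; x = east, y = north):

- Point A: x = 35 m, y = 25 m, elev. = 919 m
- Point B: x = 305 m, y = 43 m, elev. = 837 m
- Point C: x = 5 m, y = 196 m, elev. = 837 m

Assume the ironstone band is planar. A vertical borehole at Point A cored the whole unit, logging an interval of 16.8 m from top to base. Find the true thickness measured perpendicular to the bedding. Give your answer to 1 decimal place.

14.5 m

Two edge vectors: Point A→Point B = (270, 18, -82), Point A→Point C = (-30, 171, -82).
Normal n = (Point A→Point B) × (Point A→Point C) = (12546, 24600, 46710).
So ∂z/∂x = −n_x/n_z = −0.26859 and ∂z/∂y = −n_y/n_z = −0.52665.
|∇z| = √(a²+b²) = 0.59119, so dip δ = arctan(0.59119) = 30.59°.
True thickness = vertical thickness × cos δ = 16.8 × cos 30.59° = 14.5 m.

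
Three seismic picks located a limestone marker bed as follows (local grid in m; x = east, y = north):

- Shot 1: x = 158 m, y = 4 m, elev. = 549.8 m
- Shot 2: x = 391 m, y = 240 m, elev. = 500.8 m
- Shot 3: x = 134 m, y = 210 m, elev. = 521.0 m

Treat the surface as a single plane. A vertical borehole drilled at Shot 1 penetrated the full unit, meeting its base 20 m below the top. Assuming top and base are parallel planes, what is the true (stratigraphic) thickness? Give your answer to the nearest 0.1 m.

Let the plane be z = a·x + b·y + c.
Shot 2−Shot 1: 233a + 236b = −49;  Shot 3−Shot 1: −24a + 206b = −28.8.
Solving gives a = −0.06144, b = −0.14696.
|∇z| = √(a²+b²) = 0.15929, so dip δ = arctan(0.15929) = 9.05°.
True thickness = vertical thickness × cos δ = 20 × cos 9.05° = 19.8 m.

19.8 m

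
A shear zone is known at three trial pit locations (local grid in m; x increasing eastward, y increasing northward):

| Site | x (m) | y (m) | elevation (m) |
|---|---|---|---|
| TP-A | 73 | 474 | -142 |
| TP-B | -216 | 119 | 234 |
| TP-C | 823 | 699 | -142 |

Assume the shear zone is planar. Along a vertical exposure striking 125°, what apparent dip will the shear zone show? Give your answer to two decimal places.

48.95°

Let the plane be z = a·x + b·y + c.
TP-B−TP-A: −289a − 355b = 376;  TP-C−TP-A: 750a + 225b = 0.
Solving gives a = 0.42042, b = −1.40142.
Unit vector along 125° is (sin 125°, cos 125°) = (0.8192, -0.5736).
Slope in that direction = a·(0.8192) + b·(-0.5736) = 1.14821.
Apparent dip = arctan|1.14821| = 48.95° (true dip is 55.6°, so apparent ≤ true as expected).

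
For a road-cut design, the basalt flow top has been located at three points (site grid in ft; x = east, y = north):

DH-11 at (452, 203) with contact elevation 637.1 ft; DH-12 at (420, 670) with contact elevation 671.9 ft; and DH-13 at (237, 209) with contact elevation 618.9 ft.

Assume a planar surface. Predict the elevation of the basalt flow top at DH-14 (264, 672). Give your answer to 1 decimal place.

Let the plane be z = a·x + b·y + c.
DH-12−DH-11: −32a + 467b = 34.8;  DH-13−DH-11: −215a + 6b = −18.2.
Solving gives a = 0.08690, b = 0.08047.
Then c = 637.1 − a·452 − b·203 = 581.49.
At (264, 672): z = 22.9 + 54.1 + 581.49 = 658.5 ft.

658.5 ft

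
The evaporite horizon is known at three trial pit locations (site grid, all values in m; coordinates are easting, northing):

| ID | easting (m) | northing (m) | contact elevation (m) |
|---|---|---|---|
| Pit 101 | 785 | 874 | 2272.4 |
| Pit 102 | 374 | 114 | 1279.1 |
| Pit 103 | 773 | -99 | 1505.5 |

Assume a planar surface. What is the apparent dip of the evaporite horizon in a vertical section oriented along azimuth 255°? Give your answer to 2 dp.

Two edge vectors: Pit 101→Pit 102 = (-411, -760, -993.3), Pit 101→Pit 103 = (-12, -973, -766.9).
Normal n = (Pit 101→Pit 102) × (Pit 101→Pit 103) = (-383636.9, -303276.3, 390783).
So ∂z/∂easting = −n_x/n_z = 0.98171 and ∂z/∂northing = −n_y/n_z = 0.77607.
Unit vector along 255° is (sin 255°, cos 255°) = (-0.9659, -0.2588).
Slope in that direction = a·(-0.9659) + b·(-0.2588) = −1.14912.
Apparent dip = arctan|1.14912| = 48.97° (true dip is 51.4°, so apparent ≤ true as expected).

48.97°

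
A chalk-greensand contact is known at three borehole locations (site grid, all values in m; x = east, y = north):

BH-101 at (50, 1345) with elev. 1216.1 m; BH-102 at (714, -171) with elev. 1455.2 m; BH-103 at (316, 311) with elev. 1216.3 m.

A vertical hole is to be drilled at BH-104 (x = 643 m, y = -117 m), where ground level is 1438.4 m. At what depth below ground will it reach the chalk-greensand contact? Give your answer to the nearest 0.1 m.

Let the plane be z = a·x + b·y + c.
BH-102−BH-101: 664a − 1516b = 239.1;  BH-103−BH-101: 266a − 1034b = 0.2.
Solving gives a = 0.871545, b = 0.224015.
Then c = 1216.1 − a·50 − b·1345 = 871.22.
At (643, -117): z_contact = 560.40 − 26.21 + 871.22 = 1405.42 m.
Depth below ground = 1438.4 − 1405.42 = 33.0 m.

33.0 m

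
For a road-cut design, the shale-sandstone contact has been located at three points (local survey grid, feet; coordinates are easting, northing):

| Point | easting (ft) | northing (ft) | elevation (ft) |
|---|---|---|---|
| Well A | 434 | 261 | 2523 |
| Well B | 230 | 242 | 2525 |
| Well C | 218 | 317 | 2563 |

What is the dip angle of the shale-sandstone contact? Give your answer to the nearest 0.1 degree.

26.6°

Let the plane be z = a·easting + b·northing + c.
Well B−Well A: −204a − 19b = 2;  Well C−Well A: −216a + 56b = 40.
Solving gives a = −0.05616, b = 0.49768.
Gradient magnitude |∇z| = √(a² + b²) = √(0.00315 + 0.24769) = 0.50084.
True dip = arctan(0.50084) = 26.6°, dipping toward S (azimuth ≈ 174°).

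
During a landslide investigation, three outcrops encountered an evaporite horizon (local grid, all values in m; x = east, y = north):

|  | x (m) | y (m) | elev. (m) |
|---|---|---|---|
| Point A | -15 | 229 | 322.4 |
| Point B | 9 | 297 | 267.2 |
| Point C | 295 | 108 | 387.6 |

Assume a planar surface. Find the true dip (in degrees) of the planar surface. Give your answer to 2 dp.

38.11°

Let the plane be z = a·x + b·y + c.
Point B−Point A: 24a + 68b = −55.2;  Point C−Point A: 310a − 121b = 65.2.
Solving gives a = −0.09363, b = −0.77872.
Gradient magnitude |∇z| = √(a² + b²) = √(0.00877 + 0.60640) = 0.78433.
True dip = arctan(0.78433) = 38.11°, dipping toward N (azimuth ≈ 007°).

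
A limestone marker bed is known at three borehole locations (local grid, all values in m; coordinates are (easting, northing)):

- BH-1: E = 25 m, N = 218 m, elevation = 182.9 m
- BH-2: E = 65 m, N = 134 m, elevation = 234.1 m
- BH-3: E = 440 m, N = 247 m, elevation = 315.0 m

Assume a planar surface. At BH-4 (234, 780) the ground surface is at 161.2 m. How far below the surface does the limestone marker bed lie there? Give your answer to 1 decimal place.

154.4 m

Two edge vectors: BH-1→BH-2 = (40, -84, 51.2), BH-1→BH-3 = (415, 29, 132.1).
Normal n = (BH-1→BH-2) × (BH-1→BH-3) = (-12581.2, 15964, 36020).
So ∂z/∂E = −n_x/n_z = 0.34928 and ∂z/∂N = −n_y/n_z = −0.44320.
Intercept c from BH-1: 182.9 − 8.73 + 96.62 = 270.79.
At (234, 780): z_contact = 81.73 − 345.69 + 270.79 = 6.82 m.
Depth below ground = 161.2 − 6.82 = 154.4 m.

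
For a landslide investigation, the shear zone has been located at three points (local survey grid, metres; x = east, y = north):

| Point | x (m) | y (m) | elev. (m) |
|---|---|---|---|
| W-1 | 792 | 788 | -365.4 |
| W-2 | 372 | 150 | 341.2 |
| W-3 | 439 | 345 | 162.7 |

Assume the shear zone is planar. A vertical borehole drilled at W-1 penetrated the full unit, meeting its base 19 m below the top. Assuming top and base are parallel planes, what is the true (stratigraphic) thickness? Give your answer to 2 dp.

13.89 m

Two edge vectors: W-1→W-2 = (-420, -638, 706.6), W-1→W-3 = (-353, -443, 528.1).
Normal n = (W-1→W-2) × (W-1→W-3) = (-23904, -27627.8, -39154).
So ∂z/∂x = −n_x/n_z = −0.61051 and ∂z/∂y = −n_y/n_z = −0.70562.
|∇z| = √(a²+b²) = 0.93307, so dip δ = arctan(0.93307) = 43.02°.
True thickness = vertical thickness × cos δ = 19 × cos 43.02° = 13.89 m.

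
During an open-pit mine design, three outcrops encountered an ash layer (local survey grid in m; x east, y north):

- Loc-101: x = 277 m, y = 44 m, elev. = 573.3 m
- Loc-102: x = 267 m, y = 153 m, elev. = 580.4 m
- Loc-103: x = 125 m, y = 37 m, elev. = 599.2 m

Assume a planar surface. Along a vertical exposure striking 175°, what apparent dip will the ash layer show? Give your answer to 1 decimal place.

3.7°

Two edge vectors: Loc-101→Loc-102 = (-10, 109, 7.1), Loc-101→Loc-103 = (-152, -7, 25.9).
Normal n = (Loc-101→Loc-102) × (Loc-101→Loc-103) = (2872.8, -820.2, 16638).
So ∂z/∂x = −n_x/n_z = −0.17266 and ∂z/∂y = −n_y/n_z = 0.04930.
Unit vector along 175° is (sin 175°, cos 175°) = (0.0872, -0.9962).
Slope in that direction = a·(0.0872) + b·(-0.9962) = −0.06416.
Apparent dip = arctan|0.06416| = 3.7° (true dip is 10.2°, so apparent ≤ true as expected).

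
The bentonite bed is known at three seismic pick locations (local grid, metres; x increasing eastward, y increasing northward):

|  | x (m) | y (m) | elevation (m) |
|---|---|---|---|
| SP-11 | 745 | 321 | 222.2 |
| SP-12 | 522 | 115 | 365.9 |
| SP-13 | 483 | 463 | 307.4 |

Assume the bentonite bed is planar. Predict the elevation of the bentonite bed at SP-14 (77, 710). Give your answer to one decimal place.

Two edge vectors: SP-11→SP-12 = (-223, -206, 143.7), SP-11→SP-13 = (-262, 142, 85.2).
Normal n = (SP-11→SP-12) × (SP-11→SP-13) = (-37956.6, -18649.8, -85638).
So ∂z/∂x = −n_x/n_z = −0.44322 and ∂z/∂y = −n_y/n_z = −0.21777.
Intercept c from SP-11: 222.2 + 330.20 + 69.91 = 622.31.
At (77, 710): z = −34.1 − 154.6 + 622.31 = 433.6 m.

433.6 m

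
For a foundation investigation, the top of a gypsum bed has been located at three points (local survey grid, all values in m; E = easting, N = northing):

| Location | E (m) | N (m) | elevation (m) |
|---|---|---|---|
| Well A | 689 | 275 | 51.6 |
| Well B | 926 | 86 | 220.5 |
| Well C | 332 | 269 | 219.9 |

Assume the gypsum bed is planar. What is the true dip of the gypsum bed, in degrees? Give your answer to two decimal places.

Let the plane be z = a·E + b·N + c.
Well B−Well A: 237a − 189b = 168.9;  Well C−Well A: −357a − 6b = 168.3.
Solving gives a = −0.44699, b = −1.45416.
Gradient magnitude |∇z| = √(a² + b²) = √(0.19980 + 2.11458) = 1.52131.
True dip = arctan(1.52131) = 56.68°, dipping toward NNE (azimuth ≈ 017°).

56.68°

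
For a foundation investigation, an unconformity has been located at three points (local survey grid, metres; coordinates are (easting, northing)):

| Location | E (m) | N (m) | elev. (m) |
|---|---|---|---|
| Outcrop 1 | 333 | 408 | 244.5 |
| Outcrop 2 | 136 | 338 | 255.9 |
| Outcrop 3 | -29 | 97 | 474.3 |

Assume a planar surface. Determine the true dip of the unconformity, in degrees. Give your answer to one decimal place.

50.1°

Two edge vectors: Outcrop 1→Outcrop 2 = (-197, -70, 11.4), Outcrop 1→Outcrop 3 = (-362, -311, 229.8).
Normal n = (Outcrop 1→Outcrop 2) × (Outcrop 1→Outcrop 3) = (-12540.6, 41143.8, 35927).
So ∂z/∂E = −n_x/n_z = 0.34906 and ∂z/∂N = −n_y/n_z = −1.14521.
Gradient magnitude |∇z| = √(a² + b²) = √(0.12184 + 1.31150) = 1.19722.
True dip = arctan(1.19722) = 50.1°, dipping toward NNW (azimuth ≈ 343°).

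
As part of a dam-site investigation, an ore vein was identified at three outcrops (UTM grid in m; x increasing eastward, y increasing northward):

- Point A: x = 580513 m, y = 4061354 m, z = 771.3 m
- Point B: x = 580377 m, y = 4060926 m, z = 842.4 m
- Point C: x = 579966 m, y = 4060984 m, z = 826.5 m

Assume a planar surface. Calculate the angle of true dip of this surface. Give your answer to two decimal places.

9.72°

Let the plane be z = a·x + b·y + c.
Point B−Point A: −136a − 428b = 71.1;  Point C−Point A: −547a − 370b = 55.2.
Solving gives a = 0.01459, b = −0.17076.
Gradient magnitude |∇z| = √(a² + b²) = √(0.00021 + 0.02916) = 0.17138.
True dip = arctan(0.17138) = 9.72°, dipping toward N (azimuth ≈ 355°).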